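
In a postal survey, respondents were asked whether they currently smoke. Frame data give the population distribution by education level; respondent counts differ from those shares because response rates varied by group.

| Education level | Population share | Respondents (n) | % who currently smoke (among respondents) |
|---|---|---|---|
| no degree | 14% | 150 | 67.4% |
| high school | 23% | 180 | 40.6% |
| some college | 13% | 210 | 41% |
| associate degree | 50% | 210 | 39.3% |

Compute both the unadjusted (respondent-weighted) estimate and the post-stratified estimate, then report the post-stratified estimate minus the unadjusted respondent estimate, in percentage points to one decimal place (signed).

Without adjustment, the pooled respondent share is:
  (150/750)×67.4 + (180/750)×40.6 + (210/750)×41 + (210/750)×39.3 = 45.708%
Post-stratified estimate weights by population shares:
  0.14×67.4 + 0.23×40.6 + 0.13×41 + 0.5×39.3 = 43.754%
Difference = 43.754 − 45.708 = -1.954 pp.

-2.0 percentage points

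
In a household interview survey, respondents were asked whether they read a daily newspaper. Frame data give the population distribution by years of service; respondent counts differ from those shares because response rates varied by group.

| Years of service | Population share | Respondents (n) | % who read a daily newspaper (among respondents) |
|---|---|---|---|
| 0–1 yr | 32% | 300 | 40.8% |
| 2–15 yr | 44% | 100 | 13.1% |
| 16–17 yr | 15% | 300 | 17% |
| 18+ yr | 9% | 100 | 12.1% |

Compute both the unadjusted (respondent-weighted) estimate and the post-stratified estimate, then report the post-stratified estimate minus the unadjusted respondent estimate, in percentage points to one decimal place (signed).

-2.4 percentage points

Without adjustment, the pooled respondent share is:
  (300/800)×40.8 + (100/800)×13.1 + (300/800)×17 + (100/800)×12.1 = 24.825%
Post-stratifying to population shares instead:
  0.32×40.8 + 0.44×13.1 + 0.15×17 + 0.09×12.1 = 22.459%
Difference = 22.459 − 24.825 = -2.366 pp.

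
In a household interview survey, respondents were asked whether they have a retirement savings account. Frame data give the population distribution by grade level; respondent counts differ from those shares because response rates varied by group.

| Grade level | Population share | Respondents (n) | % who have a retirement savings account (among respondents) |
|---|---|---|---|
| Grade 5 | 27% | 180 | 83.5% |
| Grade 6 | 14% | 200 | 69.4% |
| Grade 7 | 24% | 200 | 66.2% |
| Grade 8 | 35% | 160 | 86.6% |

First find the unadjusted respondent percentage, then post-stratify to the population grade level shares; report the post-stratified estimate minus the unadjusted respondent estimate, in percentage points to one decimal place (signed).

+2.8 percentage points

Naive respondent-only estimate (weights = respondent counts):
  (180/740)×83.5 + (200/740)×69.4 + (200/740)×66.2 + (160/740)×86.6 = 75.6838%
Post-stratified estimate weights by population shares:
  0.27×83.5 + 0.14×69.4 + 0.24×66.2 + 0.35×86.6 = 78.459%
Difference = 78.459 − 75.6838 = 2.7752 pp.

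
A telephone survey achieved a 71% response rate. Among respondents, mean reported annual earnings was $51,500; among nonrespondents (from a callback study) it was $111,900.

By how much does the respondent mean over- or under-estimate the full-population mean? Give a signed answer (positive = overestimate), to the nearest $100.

-$17,500

Nonresponse fraction = 1 − 0.71 = 0.29.
Bias = (nonresponse fraction) × (respondent mean − nonrespondent mean)
     = 0.29 × (51,500 − 111,900) = 0.29 × -60,400 = -17,516.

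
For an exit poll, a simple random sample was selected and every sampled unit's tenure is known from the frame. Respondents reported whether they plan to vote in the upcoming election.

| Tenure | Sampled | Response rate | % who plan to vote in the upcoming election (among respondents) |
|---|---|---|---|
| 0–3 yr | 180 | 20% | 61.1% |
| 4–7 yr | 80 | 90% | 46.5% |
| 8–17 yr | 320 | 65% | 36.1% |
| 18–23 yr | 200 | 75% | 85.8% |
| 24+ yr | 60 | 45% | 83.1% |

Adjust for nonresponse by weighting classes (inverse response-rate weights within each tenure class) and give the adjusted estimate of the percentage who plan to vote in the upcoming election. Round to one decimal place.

57.6%

With weight = n_sampled/n_responded per class, the weighted class total is n_sampled:
  0–3 yr: 180 × 61.1 = 10,998
  4–7 yr: 80 × 46.5 = 3720
  8–17 yr: 320 × 36.1 = 11,552
  18–23 yr: 200 × 85.8 = 17,160
  24+ yr: 60 × 83.1 = 4986
Adjusted estimate = 48,416 / 840 = 57.6381 → 57.6%.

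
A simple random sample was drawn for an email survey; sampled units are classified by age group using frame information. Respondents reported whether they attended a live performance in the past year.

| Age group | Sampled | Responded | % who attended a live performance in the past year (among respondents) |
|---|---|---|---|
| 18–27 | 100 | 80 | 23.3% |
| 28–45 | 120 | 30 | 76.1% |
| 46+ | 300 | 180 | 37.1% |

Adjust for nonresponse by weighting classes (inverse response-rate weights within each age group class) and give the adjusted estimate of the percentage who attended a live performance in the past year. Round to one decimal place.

Response rates by class: 18–27 80/100 = 80%, 28–45 30/120 = 25%, 46+ 180/300 = 60%.
Each respondent's weight = sampled/responded in their class; summing within a class gives n_sampled, so:
  18–27: 100 × 23.3 = 2330
  28–45: 120 × 76.1 = 9132
  46+: 300 × 37.1 = 11,130
Adjusted estimate = 22,592 / 520 = 43.4462 → 43.4%.

43.4%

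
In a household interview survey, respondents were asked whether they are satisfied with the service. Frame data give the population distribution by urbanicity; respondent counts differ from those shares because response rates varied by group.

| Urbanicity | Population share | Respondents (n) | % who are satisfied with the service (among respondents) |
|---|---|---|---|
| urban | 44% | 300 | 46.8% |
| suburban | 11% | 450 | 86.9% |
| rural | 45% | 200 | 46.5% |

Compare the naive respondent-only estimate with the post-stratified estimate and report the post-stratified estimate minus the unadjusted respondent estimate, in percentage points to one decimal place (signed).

Naive respondent-only estimate (weights = respondent counts):
  (300/950)×46.8 + (450/950)×86.9 + (200/950)×46.5 = 65.7316%
Reweighting by population urbanicity shares:
  0.44×46.8 + 0.11×86.9 + 0.45×46.5 = 51.076%
Difference = 51.076 − 65.7316 = -14.6556 pp.

-14.7 percentage points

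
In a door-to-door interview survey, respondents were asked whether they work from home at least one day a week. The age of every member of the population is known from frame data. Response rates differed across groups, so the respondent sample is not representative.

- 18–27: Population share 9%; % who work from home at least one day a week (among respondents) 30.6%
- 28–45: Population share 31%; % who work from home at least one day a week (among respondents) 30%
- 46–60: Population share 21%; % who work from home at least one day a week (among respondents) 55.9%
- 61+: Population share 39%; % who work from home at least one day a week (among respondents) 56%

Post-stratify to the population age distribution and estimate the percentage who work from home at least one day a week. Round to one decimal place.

45.6%

Reweight to the known age distribution:
  18–27: 0.09 × 30.6 = 2.754
  28–45: 0.31 × 30 = 9.3
  46–60: 0.21 × 55.9 = 11.739
  61+: 0.39 × 56 = 21.84
Post-stratified estimate = 45.633 → 45.6%.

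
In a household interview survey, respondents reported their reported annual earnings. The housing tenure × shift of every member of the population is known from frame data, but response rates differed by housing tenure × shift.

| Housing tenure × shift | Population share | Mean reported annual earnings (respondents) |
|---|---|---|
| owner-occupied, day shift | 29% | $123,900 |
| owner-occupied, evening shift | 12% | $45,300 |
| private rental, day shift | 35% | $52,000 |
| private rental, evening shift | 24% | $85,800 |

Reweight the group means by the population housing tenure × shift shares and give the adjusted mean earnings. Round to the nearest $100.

Reweight to the known housing tenure × shift distribution:
  owner-occupied, day shift: 0.29 × 123,900 = 35,931
  owner-occupied, evening shift: 0.12 × 45,300 = 5436
  private rental, day shift: 0.35 × 52,000 = 18,200
  private rental, evening shift: 0.24 × 85,800 = 20,592
Post-stratified estimate = 80,159 → $80,200.

$80,200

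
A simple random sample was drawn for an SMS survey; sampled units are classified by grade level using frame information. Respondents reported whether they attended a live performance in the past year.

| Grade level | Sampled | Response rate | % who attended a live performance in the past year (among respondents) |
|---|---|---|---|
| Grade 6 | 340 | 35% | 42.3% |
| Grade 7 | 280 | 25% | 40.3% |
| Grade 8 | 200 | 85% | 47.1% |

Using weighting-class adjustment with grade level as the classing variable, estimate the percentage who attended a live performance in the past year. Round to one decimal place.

Each respondent's weight = sampled/responded in their class; summing within a class gives n_sampled, so:
  Grade 6: 340 × 42.3 = 14382
  Grade 7: 280 × 40.3 = 11,284
  Grade 8: 200 × 47.1 = 9420
Adjusted estimate = 35,086 / 820 = 42.7878 → 42.8%.

42.8%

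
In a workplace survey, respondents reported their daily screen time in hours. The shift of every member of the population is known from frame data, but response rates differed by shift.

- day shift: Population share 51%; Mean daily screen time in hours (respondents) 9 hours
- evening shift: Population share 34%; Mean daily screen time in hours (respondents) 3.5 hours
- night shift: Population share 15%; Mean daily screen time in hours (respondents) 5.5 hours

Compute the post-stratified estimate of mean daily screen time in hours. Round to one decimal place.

6.6

Weight each group's respondent value by its population share:
  day shift: 0.51 × 9 = 4.59
  evening shift: 0.34 × 3.5 = 1.19
  night shift: 0.15 × 5.5 = 0.825
Post-stratified estimate = 6.605 → 6.6.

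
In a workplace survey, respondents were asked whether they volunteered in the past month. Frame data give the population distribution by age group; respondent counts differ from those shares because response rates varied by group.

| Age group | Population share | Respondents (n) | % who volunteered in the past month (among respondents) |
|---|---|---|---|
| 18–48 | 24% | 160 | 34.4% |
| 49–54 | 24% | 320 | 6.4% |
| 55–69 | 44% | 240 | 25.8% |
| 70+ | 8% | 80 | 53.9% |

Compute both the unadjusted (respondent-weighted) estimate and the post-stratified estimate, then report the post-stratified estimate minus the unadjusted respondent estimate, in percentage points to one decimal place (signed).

+2.9 percentage points

Naive respondent-only estimate (weights = respondent counts):
  (160/800)×34.4 + (320/800)×6.4 + (240/800)×25.8 + (80/800)×53.9 = 22.57%
Post-stratifying to population shares instead:
  0.24×34.4 + 0.24×6.4 + 0.44×25.8 + 0.08×53.9 = 25.456%
Difference = 25.456 − 22.57 = 2.886 pp.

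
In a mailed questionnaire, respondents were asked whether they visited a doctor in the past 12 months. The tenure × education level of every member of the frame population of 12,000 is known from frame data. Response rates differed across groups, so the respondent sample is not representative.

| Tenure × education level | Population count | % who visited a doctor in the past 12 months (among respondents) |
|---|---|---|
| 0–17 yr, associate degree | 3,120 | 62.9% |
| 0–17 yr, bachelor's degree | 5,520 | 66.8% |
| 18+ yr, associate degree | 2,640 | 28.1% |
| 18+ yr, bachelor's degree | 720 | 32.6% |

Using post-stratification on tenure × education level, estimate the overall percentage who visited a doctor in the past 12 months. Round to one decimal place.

55.2%

Weight each group's respondent value by its population share:
  0–17 yr, associate degree: (3,120/12,000) × 62.9 = 16.354
  0–17 yr, bachelor's degree: (5,520/12,000) × 66.8 = 30.728
  18+ yr, associate degree: (2,640/12,000) × 28.1 = 6.182
  18+ yr, bachelor's degree: (720/12,000) × 32.6 = 1.956
Post-stratified estimate = 55.22 → 55.2%.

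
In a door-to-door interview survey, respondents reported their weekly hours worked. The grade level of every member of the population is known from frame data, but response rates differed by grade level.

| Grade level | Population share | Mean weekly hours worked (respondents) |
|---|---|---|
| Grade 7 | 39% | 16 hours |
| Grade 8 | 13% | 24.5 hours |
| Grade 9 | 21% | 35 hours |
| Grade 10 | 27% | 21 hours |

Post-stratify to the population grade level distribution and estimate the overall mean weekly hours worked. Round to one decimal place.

22.4

Post-stratification weights by population share, not respondent share:
  Grade 7: 0.39 × 16 = 6.24
  Grade 8: 0.13 × 24.5 = 3.185
  Grade 9: 0.21 × 35 = 7.35
  Grade 10: 0.27 × 21 = 5.67
Post-stratified estimate = 22.445 → 22.4.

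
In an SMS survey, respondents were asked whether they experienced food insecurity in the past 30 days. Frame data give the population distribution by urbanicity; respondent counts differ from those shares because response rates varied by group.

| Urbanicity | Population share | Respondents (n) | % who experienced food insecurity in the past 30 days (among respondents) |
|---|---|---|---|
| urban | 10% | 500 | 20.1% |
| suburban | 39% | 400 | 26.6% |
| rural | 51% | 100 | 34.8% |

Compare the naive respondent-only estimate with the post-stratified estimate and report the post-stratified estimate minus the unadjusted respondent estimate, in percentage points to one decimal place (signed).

Without adjustment, the pooled respondent share is:
  (500/1000)×20.1 + (400/1000)×26.6 + (100/1000)×34.8 = 24.17%
Post-stratifying to population shares instead:
  0.1×20.1 + 0.39×26.6 + 0.51×34.8 = 30.132%
Difference = 30.132 − 24.17 = 5.962 pp.

+6.0 percentage points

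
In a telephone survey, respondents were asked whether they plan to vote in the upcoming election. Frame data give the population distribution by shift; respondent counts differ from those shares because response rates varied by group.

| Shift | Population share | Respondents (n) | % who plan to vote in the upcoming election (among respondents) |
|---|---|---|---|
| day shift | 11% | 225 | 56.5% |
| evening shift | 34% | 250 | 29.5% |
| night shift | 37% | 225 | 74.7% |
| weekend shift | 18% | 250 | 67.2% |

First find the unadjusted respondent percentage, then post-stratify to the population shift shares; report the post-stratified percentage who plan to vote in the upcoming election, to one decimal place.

56.0%

Naive respondent-only estimate (weights = respondent counts):
  (225/950)×56.5 + (250/950)×29.5 + (225/950)×74.7 + (250/950)×67.2 = 56.5211%
Post-stratified estimate weights by population shares:
  0.11×56.5 + 0.34×29.5 + 0.37×74.7 + 0.18×67.2 = 55.98%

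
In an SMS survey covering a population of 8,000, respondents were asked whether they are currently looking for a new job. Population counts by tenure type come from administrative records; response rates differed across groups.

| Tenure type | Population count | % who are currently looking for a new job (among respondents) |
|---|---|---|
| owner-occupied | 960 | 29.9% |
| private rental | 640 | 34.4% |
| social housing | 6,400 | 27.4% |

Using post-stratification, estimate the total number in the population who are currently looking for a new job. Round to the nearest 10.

2,260

Estimated count per cell = population count × respondent percentage:
  owner-occupied: 960 × 29.9% = 287.04
  private rental: 640 × 34.4% = 220.16
  social housing: 6,400 × 27.4% = 1753.6
Estimated total = 2260.8 → 2,260.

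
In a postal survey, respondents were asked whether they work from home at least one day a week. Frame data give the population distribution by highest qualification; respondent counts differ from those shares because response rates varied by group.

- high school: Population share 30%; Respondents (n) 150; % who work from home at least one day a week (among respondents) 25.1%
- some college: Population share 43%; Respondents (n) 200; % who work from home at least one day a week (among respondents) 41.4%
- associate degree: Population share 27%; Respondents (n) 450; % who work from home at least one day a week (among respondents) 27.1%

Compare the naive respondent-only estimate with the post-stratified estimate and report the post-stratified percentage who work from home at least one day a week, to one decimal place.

32.6%

Without adjustment, the pooled respondent share is:
  (150/800)×25.1 + (200/800)×41.4 + (450/800)×27.1 = 30.3%
Reweighting by population highest qualification shares:
  0.3×25.1 + 0.43×41.4 + 0.27×27.1 = 32.649%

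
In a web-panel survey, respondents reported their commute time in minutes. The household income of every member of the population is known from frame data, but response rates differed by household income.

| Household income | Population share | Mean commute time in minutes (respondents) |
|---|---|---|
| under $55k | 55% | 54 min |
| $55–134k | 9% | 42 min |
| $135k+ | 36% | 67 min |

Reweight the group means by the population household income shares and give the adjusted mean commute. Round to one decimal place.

Reweight to the known household income distribution:
  under $55k: 0.55 × 54 = 29.7
  $55–134k: 0.09 × 42 = 3.78
  $135k+: 0.36 × 67 = 24.12
Post-stratified estimate = 57.6 → 57.6.

57.6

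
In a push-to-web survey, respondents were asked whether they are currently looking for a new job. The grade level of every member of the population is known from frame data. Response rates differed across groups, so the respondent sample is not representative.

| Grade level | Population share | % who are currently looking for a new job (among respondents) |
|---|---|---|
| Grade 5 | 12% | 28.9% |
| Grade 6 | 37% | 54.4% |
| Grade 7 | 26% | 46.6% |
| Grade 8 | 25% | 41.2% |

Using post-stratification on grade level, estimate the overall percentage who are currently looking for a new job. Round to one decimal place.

Weight each group's respondent value by its population share:
  Grade 5: 0.12 × 28.9 = 3.468
  Grade 6: 0.37 × 54.4 = 20.128
  Grade 7: 0.26 × 46.6 = 12.116
  Grade 8: 0.25 × 41.2 = 10.3
Post-stratified estimate = 46.012 → 46.0%.

46.0%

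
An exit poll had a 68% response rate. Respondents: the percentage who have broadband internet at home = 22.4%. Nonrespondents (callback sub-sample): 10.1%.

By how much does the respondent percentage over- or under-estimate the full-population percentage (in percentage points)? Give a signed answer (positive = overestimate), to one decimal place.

+3.9 percentage points

Nonresponse fraction = 1 − 0.68 = 0.32.
Bias = (nonresponse fraction) × (respondent percentage − nonrespondent percentage)
     = 0.32 × (22.4 − 10.1) = 0.32 × 12.3 = 3.936.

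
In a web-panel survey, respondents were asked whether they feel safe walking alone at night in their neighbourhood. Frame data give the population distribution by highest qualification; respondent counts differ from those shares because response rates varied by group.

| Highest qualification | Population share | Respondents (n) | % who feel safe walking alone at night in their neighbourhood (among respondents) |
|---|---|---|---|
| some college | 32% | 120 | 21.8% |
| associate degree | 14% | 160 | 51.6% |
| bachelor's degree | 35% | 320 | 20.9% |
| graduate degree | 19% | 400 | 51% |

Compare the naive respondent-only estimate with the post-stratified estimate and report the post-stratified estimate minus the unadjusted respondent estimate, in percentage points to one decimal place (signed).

Without adjustment, the pooled respondent share is:
  (120/1000)×21.8 + (160/1000)×51.6 + (320/1000)×20.9 + (400/1000)×51 = 37.96%
Post-stratified estimate weights by population shares:
  0.32×21.8 + 0.14×51.6 + 0.35×20.9 + 0.19×51 = 31.205%
Difference = 31.205 − 37.96 = -6.755 pp.

-6.8 percentage points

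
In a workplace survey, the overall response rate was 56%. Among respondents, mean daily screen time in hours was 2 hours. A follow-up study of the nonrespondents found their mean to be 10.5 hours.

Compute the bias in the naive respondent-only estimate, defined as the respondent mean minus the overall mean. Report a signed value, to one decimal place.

-3.7

Nonresponse fraction = 1 − 0.56 = 0.44.
Bias = (nonresponse fraction) × (respondent mean − nonrespondent mean)
     = 0.44 × (2 − 10.5) = 0.44 × -8.5 = -3.74.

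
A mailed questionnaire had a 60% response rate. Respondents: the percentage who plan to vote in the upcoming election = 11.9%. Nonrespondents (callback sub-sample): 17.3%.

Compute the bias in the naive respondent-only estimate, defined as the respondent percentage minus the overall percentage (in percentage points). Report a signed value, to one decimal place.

Nonresponse fraction = 1 − 0.6 = 0.4.
Bias = (nonresponse fraction) × (respondent percentage − nonrespondent percentage)
     = 0.4 × (11.9 − 17.3) = 0.4 × -5.4 = -2.16.

-2.2 percentage points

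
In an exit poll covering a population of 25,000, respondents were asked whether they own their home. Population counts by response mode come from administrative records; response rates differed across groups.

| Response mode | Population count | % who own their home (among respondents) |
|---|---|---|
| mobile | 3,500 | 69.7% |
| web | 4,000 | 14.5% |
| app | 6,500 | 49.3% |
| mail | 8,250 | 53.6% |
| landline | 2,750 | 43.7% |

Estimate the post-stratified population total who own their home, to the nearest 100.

Apply each group's respondent rate to its population count:
  mobile: 3,500 × 69.7% = 2439.5
  web: 4,000 × 14.5% = 580
  app: 6,500 × 49.3% = 3204.5
  mail: 8,250 × 53.6% = 4422
  landline: 2,750 × 43.7% = 1201.75
Estimated total = 11847.8 → 11,800.

11,800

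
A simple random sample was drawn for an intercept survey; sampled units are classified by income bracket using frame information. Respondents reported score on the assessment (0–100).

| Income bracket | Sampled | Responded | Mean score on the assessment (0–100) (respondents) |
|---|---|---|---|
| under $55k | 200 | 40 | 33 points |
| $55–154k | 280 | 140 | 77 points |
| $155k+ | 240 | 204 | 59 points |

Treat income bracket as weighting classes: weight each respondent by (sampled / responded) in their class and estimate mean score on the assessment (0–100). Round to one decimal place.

58.8

Response rates by class: under $55k 40/200 = 20%, $55–154k 140/280 = 50%, $155k+ 204/240 = 85%.
Weighting each respondent by the inverse class response rate inflates each class back to its sampled size, so the class weight is n_sampled:
  under $55k: 200 × 33 = 6600
  $55–154k: 280 × 77 = 21,560
  $155k+: 240 × 59 = 14,160
Adjusted estimate = 42,320 / 720 = 58.7778 → 58.8.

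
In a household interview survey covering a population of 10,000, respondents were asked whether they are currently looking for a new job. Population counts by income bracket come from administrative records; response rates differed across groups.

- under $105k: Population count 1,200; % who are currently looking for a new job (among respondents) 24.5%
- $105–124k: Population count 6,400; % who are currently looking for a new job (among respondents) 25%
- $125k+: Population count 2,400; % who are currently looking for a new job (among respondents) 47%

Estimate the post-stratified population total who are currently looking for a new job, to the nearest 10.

Estimated count per cell = population count × respondent percentage:
  under $105k: 1,200 × 24.5% = 294
  $105–124k: 6,400 × 25% = 1600
  $125k+: 2,400 × 47% = 1128
Estimated total = 3022 → 3,020.

3,020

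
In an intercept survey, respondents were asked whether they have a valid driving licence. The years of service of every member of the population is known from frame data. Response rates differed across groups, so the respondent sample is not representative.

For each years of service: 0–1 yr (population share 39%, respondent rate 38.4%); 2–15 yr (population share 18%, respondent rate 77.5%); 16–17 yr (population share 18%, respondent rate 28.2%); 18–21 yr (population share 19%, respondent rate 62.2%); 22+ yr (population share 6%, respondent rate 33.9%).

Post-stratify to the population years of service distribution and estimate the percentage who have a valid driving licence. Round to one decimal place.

47.9%

Each cell contributes population-share × respondent value:
  0–1 yr: 0.39 × 38.4 = 14.976
  2–15 yr: 0.18 × 77.5 = 13.95
  16–17 yr: 0.18 × 28.2 = 5.076
  18–21 yr: 0.19 × 62.2 = 11.818
  22+ yr: 0.06 × 33.9 = 2.034
Post-stratified estimate = 47.854 → 47.9%.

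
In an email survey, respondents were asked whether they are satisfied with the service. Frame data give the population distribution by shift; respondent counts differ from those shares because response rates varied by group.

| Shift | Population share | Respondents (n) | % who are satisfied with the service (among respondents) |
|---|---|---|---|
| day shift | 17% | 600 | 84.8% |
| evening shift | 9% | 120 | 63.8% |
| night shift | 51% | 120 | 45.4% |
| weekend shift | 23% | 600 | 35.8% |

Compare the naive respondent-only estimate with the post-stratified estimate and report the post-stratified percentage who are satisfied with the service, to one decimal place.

51.5%

Naive respondent-only estimate (weights = respondent counts):
  (600/1440)×84.8 + (120/1440)×63.8 + (120/1440)×45.4 + (600/1440)×35.8 = 59.35%
Post-stratified estimate weights by population shares:
  0.17×84.8 + 0.09×63.8 + 0.51×45.4 + 0.23×35.8 = 51.546%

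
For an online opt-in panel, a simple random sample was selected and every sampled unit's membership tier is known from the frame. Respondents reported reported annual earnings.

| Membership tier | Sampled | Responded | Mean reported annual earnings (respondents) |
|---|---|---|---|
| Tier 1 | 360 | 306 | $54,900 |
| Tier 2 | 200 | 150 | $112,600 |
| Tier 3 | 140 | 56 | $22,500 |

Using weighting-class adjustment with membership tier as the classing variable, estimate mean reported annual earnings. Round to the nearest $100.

$64,900

Class response rates: Tier 1 306/360 = 85%, Tier 2 150/200 = 75%, Tier 3 56/140 = 40%.
Weighting each respondent by the inverse class response rate inflates each class back to its sampled size, so the class weight is n_sampled:
  Tier 1: 360 × 54,900 = 19,764,000
  Tier 2: 200 × 112,600 = 22,520,000
  Tier 3: 140 × 22,500 = 3,150,000
Adjusted estimate = 45,434,000 / 700 = 64905.7 → $64,900.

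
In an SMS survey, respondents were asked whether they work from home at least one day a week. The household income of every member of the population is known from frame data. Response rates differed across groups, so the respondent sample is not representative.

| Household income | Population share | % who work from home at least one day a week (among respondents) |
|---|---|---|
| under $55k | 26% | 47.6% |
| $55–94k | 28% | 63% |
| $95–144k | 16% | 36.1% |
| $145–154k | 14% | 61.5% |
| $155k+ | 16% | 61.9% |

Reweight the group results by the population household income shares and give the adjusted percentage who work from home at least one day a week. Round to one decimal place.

Post-stratification weights by population share, not respondent share:
  under $55k: 0.26 × 47.6 = 12.376
  $55–94k: 0.28 × 63 = 17.64
  $95–144k: 0.16 × 36.1 = 5.776
  $145–154k: 0.14 × 61.5 = 8.61
  $155k+: 0.16 × 61.9 = 9.904
Post-stratified estimate = 54.306 → 54.3%.

54.3%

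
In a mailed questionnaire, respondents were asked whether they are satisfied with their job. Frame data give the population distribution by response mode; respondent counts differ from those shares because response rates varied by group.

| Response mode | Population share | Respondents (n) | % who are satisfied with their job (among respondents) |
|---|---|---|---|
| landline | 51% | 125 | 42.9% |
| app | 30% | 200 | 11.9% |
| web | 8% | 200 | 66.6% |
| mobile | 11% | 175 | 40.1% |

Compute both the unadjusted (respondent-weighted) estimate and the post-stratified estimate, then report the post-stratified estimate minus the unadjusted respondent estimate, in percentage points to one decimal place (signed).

Naive respondent-only estimate (weights = respondent counts):
  (125/700)×42.9 + (200/700)×11.9 + (200/700)×66.6 + (175/700)×40.1 = 40.1143%
Post-stratifying to population shares instead:
  0.51×42.9 + 0.3×11.9 + 0.08×66.6 + 0.11×40.1 = 35.188%
Difference = 35.188 − 40.1143 = -4.9263 pp.

-4.9 percentage points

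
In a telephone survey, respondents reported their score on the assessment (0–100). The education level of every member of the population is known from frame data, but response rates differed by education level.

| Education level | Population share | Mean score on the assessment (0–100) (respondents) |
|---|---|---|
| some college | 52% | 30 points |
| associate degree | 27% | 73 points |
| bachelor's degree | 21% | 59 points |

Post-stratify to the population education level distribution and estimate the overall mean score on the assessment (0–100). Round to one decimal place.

Reweight to the known education level distribution:
  some college: 0.52 × 30 = 15.6
  associate degree: 0.27 × 73 = 19.71
  bachelor's degree: 0.21 × 59 = 12.39
Post-stratified estimate = 47.7 → 47.7.

47.7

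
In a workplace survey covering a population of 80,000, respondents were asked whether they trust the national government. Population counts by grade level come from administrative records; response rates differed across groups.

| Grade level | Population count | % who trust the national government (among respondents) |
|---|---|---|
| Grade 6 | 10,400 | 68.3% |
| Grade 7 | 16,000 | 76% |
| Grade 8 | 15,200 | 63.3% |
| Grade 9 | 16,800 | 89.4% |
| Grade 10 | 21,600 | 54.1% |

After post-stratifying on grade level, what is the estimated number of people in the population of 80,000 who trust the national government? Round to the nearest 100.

55,600

Apply each group's respondent rate to its population count:
  Grade 6: 10,400 × 68.3% = 7103.2
  Grade 7: 16,000 × 76% = 12,160
  Grade 8: 15,200 × 63.3% = 9621.6
  Grade 9: 16,800 × 89.4% = 15019.2
  Grade 10: 21,600 × 54.1% = 11685.6
Estimated total = 55589.6 → 55,600.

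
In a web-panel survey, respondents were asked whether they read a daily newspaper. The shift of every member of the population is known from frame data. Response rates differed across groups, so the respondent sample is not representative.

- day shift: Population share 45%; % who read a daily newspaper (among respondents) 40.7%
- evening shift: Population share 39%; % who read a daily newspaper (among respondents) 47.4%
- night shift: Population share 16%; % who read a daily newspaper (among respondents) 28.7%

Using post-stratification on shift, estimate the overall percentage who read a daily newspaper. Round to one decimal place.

Reweight to the known shift distribution:
  day shift: 0.45 × 40.7 = 18.315
  evening shift: 0.39 × 47.4 = 18.486
  night shift: 0.16 × 28.7 = 4.592
Post-stratified estimate = 41.393 → 41.4%.

41.4%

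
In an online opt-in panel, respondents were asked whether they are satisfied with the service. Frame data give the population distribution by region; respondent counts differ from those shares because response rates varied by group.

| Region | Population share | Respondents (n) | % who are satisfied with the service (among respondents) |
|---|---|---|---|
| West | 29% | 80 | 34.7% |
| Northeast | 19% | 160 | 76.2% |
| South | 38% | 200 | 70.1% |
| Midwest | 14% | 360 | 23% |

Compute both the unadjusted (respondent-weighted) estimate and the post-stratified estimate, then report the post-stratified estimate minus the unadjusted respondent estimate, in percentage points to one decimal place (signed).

+7.8 percentage points

Naive respondent-only estimate (weights = respondent counts):
  (80/800)×34.7 + (160/800)×76.2 + (200/800)×70.1 + (360/800)×23 = 46.585%
Post-stratifying to population shares instead:
  0.29×34.7 + 0.19×76.2 + 0.38×70.1 + 0.14×23 = 54.399%
Difference = 54.399 − 46.585 = 7.814 pp.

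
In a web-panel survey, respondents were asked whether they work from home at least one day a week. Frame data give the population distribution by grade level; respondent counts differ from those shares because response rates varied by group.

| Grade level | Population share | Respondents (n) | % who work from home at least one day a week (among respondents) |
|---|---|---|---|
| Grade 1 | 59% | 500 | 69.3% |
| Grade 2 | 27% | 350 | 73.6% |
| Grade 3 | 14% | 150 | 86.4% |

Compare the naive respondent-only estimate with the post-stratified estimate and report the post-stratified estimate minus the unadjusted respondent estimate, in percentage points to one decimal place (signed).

Unadjusted (pooled respondent) estimate weights by respondent counts:
  (500/1000)×69.3 + (350/1000)×73.6 + (150/1000)×86.4 = 73.37%
Post-stratifying to population shares instead:
  0.59×69.3 + 0.27×73.6 + 0.14×86.4 = 72.855%
Difference = 72.855 − 73.37 = -0.515 pp.

-0.5 percentage points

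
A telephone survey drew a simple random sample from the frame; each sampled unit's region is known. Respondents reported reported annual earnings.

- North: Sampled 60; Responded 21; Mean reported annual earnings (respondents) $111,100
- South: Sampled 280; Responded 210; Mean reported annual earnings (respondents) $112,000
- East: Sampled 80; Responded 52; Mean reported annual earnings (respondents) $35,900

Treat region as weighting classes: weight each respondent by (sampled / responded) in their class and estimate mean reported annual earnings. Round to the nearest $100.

$97,400

Class response rates: North 21/60 = 35%, South 210/280 = 75%, East 52/80 = 65%.
With weight = n_sampled/n_responded per class, the weighted class total is n_sampled:
  North: 60 × 111,100 = 6,666,000
  South: 280 × 112,000 = 31,360,000
  East: 80 × 35,900 = 2,872,000
Adjusted estimate = 40,898,000 / 420 = 97376.2 → $97,400.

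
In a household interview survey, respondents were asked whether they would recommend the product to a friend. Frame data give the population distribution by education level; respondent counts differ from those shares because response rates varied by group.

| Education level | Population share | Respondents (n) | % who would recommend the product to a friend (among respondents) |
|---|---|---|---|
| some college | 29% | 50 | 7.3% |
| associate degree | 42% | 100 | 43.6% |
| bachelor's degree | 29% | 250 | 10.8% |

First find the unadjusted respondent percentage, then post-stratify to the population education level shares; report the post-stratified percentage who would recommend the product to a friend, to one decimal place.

23.6%

Without adjustment, the pooled respondent share is:
  (50/400)×7.3 + (100/400)×43.6 + (250/400)×10.8 = 18.5625%
Reweighting by population education level shares:
  0.29×7.3 + 0.42×43.6 + 0.29×10.8 = 23.561%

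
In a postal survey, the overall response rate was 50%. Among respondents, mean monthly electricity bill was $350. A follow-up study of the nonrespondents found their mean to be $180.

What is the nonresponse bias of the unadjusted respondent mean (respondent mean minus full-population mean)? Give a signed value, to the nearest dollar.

Nonresponse fraction = 1 − 0.5 = 0.5.
Bias = (nonresponse fraction) × (respondent mean − nonrespondent mean)
     = 0.5 × (350 − 180) = 0.5 × 170 = 85.

+$85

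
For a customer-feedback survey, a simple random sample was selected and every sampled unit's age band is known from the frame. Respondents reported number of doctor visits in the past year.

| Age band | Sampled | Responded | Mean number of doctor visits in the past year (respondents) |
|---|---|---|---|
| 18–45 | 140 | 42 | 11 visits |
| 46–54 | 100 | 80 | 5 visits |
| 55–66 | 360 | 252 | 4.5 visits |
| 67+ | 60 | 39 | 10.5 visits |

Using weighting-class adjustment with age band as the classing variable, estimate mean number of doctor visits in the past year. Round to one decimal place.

Response rates by class: 18–45 42/140 = 30%, 46–54 80/100 = 80%, 55–66 252/360 = 70%, 67+ 39/60 = 65%.
Weighting each respondent by the inverse class response rate inflates each class back to its sampled size, so the class weight is n_sampled:
  18–45: 140 × 11 = 1540
  46–54: 100 × 5 = 500
  55–66: 360 × 4.5 = 1620
  67+: 60 × 10.5 = 630
Adjusted estimate = 4290 / 660 = 6.5 → 6.5.

6.5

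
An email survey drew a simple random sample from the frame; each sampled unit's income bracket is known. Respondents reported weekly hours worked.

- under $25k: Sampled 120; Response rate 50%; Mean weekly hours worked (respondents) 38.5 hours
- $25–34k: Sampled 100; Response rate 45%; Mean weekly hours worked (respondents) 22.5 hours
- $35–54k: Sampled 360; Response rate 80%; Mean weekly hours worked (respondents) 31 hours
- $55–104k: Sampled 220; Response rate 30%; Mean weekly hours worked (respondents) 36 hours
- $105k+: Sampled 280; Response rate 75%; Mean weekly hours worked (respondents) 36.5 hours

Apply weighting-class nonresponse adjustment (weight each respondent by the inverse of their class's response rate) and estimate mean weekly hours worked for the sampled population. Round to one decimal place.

33.5

Inverse-response-rate weighting restores each class to its sampled count, so class totals weight by n_sampled:
  under $25k: 120 × 38.5 = 4620
  $25–34k: 100 × 22.5 = 2250
  $35–54k: 360 × 31 = 11,160
  $55–104k: 220 × 36 = 7920
  $105k+: 280 × 36.5 = 10,220
Adjusted estimate = 36,170 / 1,080 = 33.4907 → 33.5.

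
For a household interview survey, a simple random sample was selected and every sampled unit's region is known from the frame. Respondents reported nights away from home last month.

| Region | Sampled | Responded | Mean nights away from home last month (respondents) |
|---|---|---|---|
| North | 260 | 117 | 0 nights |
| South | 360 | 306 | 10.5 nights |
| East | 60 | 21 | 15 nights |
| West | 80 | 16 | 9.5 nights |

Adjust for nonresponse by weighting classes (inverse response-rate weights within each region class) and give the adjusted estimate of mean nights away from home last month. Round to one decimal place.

7.2

Response rates by class: North 117/260 = 45%, South 306/360 = 85%, East 21/60 = 35%, West 16/80 = 20%.
Each respondent's weight = sampled/responded in their class; summing within a class gives n_sampled, so:
  North: 260 × 0 = 0
  South: 360 × 10.5 = 3780
  East: 60 × 15 = 900
  West: 80 × 9.5 = 760
Adjusted estimate = 5440 / 760 = 7.15789 → 7.2.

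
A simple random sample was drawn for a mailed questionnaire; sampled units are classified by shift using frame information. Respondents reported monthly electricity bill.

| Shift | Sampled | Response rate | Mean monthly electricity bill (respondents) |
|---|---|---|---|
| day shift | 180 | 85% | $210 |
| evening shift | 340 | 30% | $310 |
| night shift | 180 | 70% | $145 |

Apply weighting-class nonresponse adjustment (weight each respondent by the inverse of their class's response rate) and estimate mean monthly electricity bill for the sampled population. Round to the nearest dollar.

With weight = n_sampled/n_responded per class, the weighted class total is n_sampled:
  day shift: 180 × 210 = 37,800
  evening shift: 340 × 310 = 105,400
  night shift: 180 × 145 = 26,100
Adjusted estimate = 169,300 / 700 = 241.857 → $242.

$242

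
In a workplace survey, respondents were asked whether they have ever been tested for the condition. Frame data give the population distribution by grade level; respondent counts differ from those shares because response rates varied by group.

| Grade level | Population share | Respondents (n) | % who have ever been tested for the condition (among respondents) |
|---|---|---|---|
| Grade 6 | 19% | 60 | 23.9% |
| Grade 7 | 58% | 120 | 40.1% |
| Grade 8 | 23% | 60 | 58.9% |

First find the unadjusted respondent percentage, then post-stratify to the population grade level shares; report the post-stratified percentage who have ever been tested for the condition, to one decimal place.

41.3%

Naive respondent-only estimate (weights = respondent counts):
  (60/240)×23.9 + (120/240)×40.1 + (60/240)×58.9 = 40.75%
Post-stratified estimate weights by population shares:
  0.19×23.9 + 0.58×40.1 + 0.23×58.9 = 41.346%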